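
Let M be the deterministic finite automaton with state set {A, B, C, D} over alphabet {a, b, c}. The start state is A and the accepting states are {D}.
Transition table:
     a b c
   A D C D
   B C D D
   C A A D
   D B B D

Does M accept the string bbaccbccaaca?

A --b--> C
C --b--> A
A --a--> D
D --c--> D
D --c--> D
D --b--> B
B --c--> D
D --c--> D
D --a--> B
B --a--> C
C --c--> D
D --a--> B
End in state B, which is not an accepting state.

rejected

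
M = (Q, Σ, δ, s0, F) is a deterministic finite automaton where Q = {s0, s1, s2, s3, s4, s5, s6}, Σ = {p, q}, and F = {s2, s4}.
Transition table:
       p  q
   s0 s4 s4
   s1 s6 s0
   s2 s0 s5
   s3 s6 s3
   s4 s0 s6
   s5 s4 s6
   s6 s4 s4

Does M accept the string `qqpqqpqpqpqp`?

s0 --q--> s4
s4 --q--> s6
s6 --p--> s4
s4 --q--> s6
s6 --q--> s4
s4 --p--> s0
s0 --q--> s4
s4 --p--> s0
s0 --q--> s4
s4 --p--> s0
s0 --q--> s4
s4 --p--> s0
End in state s0, which is not an accepting state.

rejected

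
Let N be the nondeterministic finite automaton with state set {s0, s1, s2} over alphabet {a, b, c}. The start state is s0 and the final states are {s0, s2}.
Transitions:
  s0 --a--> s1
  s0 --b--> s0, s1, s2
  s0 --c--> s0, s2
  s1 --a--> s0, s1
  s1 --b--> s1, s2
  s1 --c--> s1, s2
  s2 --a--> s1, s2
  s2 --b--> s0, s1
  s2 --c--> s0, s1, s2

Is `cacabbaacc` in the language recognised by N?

Start: {s0}
read c: {s0, s2}
read a: {s1, s2}
read c: {s0, s1, s2}
read a: {s0, s1, s2}
read b: {s0, s1, s2}
read b: {s0, s1, s2}
read a: {s0, s1, s2}
read a: {s0, s1, s2}
read c: {s0, s1, s2}
read c: {s0, s1, s2}
Reachable ∩ accepting = {s0, s2} — nonempty.

accepted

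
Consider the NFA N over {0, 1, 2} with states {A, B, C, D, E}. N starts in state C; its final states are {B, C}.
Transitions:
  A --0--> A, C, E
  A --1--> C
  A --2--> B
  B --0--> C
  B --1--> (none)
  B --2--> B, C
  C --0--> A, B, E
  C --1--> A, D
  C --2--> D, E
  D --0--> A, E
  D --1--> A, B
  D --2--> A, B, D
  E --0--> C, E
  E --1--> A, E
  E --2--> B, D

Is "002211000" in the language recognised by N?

Start: {C}
read 0: {A, B, E}
read 0: {A, C, E}
read 2: {B, D, E}
read 2: {A, B, C, D}
read 1: {A, B, C, D}
read 1: {A, B, C, D}
read 0: {A, B, C, E}
read 0: {A, B, C, E}
read 0: {A, B, C, E}
Reachable ∩ accepting = {B, C} — nonempty.

accepted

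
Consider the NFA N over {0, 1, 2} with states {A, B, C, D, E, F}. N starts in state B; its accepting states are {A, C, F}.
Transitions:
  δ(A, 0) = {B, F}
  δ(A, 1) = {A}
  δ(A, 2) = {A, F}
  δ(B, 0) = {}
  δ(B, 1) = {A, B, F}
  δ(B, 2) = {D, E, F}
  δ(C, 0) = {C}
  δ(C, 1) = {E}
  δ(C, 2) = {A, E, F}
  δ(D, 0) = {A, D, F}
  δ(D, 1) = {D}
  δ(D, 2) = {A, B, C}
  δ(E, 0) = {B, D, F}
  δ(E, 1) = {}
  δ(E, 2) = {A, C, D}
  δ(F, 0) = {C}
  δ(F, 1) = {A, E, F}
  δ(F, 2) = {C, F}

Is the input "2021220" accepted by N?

accepted

Start: {B}
read 2: {D, E, F}
read 0: {A, B, C, D, F}
read 2: {A, B, C, D, E, F}
read 1: {A, B, D, E, F}
read 2: {A, B, C, D, E, F}
read 2: {A, B, C, D, E, F}
read 0: {A, B, C, D, F}
Reachable ∩ accepting = {A, C, F} — nonempty.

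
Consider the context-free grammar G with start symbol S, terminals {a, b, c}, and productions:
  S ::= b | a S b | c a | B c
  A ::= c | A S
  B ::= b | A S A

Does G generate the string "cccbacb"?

no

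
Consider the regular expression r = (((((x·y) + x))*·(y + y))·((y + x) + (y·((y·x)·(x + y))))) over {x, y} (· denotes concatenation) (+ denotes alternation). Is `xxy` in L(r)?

no

No split of xxy into u·v has ((((x·y)+x))*·(y+y)) matching u and ((y+x)+(y·((y·x)·(x+y)))) matching v.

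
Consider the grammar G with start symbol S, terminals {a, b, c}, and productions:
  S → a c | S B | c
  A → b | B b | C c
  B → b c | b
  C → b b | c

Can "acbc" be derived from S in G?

yes

S ⇒ SB ⇒ acB ⇒ acbc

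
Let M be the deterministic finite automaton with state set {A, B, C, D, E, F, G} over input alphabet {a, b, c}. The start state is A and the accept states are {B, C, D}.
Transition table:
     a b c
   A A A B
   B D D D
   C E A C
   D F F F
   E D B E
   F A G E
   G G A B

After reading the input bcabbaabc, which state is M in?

B

A --b--> A
A --c--> B
B --a--> D
D --b--> F
F --b--> G
G --a--> G
G --a--> G
G --b--> A
A --c--> B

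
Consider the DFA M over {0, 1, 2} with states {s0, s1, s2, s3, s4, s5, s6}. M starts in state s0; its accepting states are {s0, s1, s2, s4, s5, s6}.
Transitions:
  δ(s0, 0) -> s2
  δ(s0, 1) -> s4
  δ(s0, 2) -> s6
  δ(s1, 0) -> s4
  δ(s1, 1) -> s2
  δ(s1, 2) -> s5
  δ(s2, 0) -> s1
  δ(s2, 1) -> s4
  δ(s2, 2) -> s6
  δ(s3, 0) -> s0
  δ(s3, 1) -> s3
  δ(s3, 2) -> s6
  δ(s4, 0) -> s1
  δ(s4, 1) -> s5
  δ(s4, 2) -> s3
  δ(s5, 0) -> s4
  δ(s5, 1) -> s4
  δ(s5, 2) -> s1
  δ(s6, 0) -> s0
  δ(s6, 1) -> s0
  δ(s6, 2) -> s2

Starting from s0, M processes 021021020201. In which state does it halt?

s0 --0--> s2
s2 --2--> s6
s6 --1--> s0
s0 --0--> s2
s2 --2--> s6
s6 --1--> s0
s0 --0--> s2
s2 --2--> s6
s6 --0--> s0
s0 --2--> s6
s6 --0--> s0
s0 --1--> s4

s4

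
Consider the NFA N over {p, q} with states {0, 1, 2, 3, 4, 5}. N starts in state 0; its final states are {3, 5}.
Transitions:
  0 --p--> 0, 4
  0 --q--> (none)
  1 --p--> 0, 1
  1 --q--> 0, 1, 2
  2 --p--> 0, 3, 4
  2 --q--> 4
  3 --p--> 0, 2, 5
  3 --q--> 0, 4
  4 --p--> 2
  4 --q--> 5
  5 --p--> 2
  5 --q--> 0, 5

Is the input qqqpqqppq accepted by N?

Start: {0}
read q: {}
The reachable set is empty and stays empty for the remaining 8 symbols.
Reachable ∩ accepting = {} — empty.

rejected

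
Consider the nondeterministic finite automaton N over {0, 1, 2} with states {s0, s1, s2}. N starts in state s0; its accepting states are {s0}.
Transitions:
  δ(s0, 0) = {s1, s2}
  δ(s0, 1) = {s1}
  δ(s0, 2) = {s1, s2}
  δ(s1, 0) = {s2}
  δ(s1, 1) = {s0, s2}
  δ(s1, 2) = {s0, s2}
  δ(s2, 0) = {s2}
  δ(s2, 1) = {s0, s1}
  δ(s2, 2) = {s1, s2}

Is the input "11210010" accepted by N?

Start: {s0}
read 1: {s1}
read 1: {s0, s2}
read 2: {s1, s2}
read 1: {s0, s1, s2}
read 0: {s1, s2}
read 0: {s2}
read 1: {s0, s1}
read 0: {s1, s2}
Reachable ∩ accepting = {} — empty.

rejected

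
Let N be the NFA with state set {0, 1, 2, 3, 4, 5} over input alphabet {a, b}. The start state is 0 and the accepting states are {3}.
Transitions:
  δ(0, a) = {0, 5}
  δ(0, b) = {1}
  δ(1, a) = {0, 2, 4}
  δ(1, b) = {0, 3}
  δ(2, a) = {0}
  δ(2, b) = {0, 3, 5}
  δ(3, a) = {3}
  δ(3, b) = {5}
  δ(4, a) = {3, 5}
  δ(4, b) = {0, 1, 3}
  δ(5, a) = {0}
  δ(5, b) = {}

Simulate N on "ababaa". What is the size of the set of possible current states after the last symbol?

Start: {0}
read a: {0, 5}
read b: {1}
read a: {0, 2, 4}
read b: {0, 1, 3, 5}
read a: {0, 2, 3, 4, 5}
read a: {0, 3, 5}
Final reachable set {0, 3, 5} has 3 states.

3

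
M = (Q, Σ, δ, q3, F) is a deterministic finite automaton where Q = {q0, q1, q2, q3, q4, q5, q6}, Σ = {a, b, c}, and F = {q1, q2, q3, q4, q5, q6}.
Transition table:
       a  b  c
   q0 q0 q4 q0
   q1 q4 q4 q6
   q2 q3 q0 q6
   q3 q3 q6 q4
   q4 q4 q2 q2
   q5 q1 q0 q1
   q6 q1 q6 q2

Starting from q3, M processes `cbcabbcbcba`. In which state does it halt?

q3 --c--> q4
q4 --b--> q2
q2 --c--> q6
q6 --a--> q1
q1 --b--> q4
q4 --b--> q2
q2 --c--> q6
q6 --b--> q6
q6 --c--> q2
q2 --b--> q0
q0 --a--> q0

q0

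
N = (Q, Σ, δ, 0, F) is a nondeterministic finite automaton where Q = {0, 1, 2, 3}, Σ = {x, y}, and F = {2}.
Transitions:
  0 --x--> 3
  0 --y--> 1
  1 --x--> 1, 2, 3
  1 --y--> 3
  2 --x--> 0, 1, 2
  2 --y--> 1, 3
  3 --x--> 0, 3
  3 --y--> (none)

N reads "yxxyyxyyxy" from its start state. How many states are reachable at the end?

Start: {0}
read y: {1}
read x: {1, 2, 3}
read x: {0, 1, 2, 3}
read y: {1, 3}
read y: {3}
read x: {0, 3}
read y: {1}
read y: {3}
read x: {0, 3}
read y: {1}
Final reachable set {1} has 1 state.

1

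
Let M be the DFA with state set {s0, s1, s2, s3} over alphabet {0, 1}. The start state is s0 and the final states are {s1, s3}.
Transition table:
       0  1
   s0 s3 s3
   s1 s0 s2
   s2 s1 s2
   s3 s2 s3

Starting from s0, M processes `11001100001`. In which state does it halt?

s0 --1--> s3
s3 --1--> s3
s3 --0--> s2
s2 --0--> s1
s1 --1--> s2
s2 --1--> s2
s2 --0--> s1
s1 --0--> s0
s0 --0--> s3
s3 --0--> s2
s2 --1--> s2

s2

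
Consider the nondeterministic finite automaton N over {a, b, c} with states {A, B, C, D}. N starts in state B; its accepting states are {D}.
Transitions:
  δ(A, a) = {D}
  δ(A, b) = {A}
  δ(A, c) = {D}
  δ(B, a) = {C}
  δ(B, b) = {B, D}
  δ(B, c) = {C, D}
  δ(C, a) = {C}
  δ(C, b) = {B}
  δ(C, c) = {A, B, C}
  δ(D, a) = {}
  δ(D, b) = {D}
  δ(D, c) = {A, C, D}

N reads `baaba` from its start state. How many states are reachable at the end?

1

Start: {B}
read b: {B, D}
read a: {C}
read a: {C}
read b: {B}
read a: {C}
Final reachable set {C} has 1 state.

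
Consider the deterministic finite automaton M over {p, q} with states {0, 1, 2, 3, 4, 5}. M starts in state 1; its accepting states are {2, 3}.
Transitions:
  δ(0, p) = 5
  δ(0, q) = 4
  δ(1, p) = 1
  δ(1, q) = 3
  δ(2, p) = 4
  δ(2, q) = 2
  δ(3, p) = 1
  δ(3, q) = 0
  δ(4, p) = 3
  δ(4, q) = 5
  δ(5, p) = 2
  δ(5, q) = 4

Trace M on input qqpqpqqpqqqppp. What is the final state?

1 --q--> 3
3 --q--> 0
0 --p--> 5
5 --q--> 4
4 --p--> 3
3 --q--> 0
0 --q--> 4
4 --p--> 3
3 --q--> 0
0 --q--> 4
4 --q--> 5
5 --p--> 2
2 --p--> 4
4 --p--> 3

3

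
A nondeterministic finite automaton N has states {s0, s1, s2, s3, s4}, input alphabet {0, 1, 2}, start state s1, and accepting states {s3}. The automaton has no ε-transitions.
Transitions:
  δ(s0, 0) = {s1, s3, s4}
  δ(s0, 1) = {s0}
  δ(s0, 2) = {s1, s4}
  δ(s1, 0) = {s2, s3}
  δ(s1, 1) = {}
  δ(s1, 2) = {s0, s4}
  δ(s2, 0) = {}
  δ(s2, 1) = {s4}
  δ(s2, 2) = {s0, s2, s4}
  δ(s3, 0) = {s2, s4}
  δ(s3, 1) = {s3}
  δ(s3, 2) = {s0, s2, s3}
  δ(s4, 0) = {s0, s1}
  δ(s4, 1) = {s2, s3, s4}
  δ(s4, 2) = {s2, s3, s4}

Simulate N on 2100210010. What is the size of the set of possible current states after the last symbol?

Start: {s1}
read 2: {s0, s4}
read 1: {s0, s2, s3, s4}
read 0: {s0, s1, s2, s3, s4}
read 0: {s0, s1, s2, s3, s4}
read 2: {s0, s1, s2, s3, s4}
read 1: {s0, s2, s3, s4}
read 0: {s0, s1, s2, s3, s4}
read 0: {s0, s1, s2, s3, s4}
read 1: {s0, s2, s3, s4}
read 0: {s0, s1, s2, s3, s4}
Final reachable set {s0, s1, s2, s3, s4} has 5 states.

5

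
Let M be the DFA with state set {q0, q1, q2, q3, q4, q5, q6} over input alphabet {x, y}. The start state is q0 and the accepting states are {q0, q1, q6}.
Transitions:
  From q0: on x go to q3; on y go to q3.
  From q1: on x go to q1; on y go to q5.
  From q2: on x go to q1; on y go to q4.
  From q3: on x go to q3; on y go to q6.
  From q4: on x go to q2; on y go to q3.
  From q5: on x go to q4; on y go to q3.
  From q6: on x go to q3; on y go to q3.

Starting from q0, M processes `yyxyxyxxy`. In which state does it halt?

q0 --y--> q3
q3 --y--> q6
q6 --x--> q3
q3 --y--> q6
q6 --x--> q3
q3 --y--> q6
q6 --x--> q3
q3 --x--> q3
q3 --y--> q6

q6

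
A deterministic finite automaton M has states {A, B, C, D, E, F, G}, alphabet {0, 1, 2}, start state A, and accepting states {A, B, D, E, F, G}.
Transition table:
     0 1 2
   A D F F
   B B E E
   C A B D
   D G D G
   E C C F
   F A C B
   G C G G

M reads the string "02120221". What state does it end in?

A --0--> D
D --2--> G
G --1--> G
G --2--> G
G --0--> C
C --2--> D
D --2--> G
G --1--> G

G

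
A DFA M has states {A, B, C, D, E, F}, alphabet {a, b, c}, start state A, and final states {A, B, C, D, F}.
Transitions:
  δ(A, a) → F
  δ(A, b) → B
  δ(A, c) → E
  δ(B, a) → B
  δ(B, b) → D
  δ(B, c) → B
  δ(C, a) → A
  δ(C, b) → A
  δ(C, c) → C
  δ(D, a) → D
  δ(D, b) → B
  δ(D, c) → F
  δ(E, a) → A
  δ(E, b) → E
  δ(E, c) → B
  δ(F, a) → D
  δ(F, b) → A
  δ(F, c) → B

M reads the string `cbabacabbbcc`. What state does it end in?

A --c--> E
E --b--> E
E --a--> A
A --b--> B
B --a--> B
B --c--> B
B --a--> B
B --b--> D
D --b--> B
B --b--> D
D --c--> F
F --c--> B

B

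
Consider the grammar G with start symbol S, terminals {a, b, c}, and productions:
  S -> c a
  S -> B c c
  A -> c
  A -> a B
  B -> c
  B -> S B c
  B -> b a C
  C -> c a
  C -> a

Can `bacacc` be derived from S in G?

S ⇒ Bcc ⇒ baCcc ⇒ bacacc

yes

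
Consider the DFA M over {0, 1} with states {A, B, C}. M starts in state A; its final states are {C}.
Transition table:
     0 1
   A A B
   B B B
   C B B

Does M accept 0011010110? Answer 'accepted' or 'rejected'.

A --0--> A
A --0--> A
A --1--> B
B --1--> B
B --0--> B
B --1--> B
B --0--> B
B --1--> B
B --1--> B
B --0--> B
End in state B, which is not an accepting state.

rejected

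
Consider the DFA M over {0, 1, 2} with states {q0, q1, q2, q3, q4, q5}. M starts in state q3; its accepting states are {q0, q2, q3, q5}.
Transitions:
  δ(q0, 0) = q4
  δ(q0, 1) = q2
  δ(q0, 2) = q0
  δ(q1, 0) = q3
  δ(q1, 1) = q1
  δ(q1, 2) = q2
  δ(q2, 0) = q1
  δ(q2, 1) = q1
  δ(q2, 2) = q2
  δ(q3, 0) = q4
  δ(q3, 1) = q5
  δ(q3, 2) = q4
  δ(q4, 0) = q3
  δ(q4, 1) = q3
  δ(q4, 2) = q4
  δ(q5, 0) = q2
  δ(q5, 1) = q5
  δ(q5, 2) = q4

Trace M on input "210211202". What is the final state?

q3 --2--> q4
q4 --1--> q3
q3 --0--> q4
q4 --2--> q4
q4 --1--> q3
q3 --1--> q5
q5 --2--> q4
q4 --0--> q3
q3 --2--> q4

q4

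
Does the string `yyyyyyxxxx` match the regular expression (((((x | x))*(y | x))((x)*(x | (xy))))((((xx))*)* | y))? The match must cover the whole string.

No split of yyyyyyxxxx into u·v has ((((x|x))*(y|x))((x)*(x|(xy)))) matching u and ((((xx))*)*|y) matching v.

no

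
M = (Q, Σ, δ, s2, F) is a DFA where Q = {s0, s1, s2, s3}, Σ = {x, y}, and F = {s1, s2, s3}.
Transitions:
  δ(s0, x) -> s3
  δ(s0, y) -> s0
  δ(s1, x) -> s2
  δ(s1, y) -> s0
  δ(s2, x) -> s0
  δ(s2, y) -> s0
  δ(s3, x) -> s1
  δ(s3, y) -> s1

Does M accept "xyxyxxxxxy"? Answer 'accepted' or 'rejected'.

rejected

s2 --x--> s0
s0 --y--> s0
s0 --x--> s3
s3 --y--> s1
s1 --x--> s2
s2 --x--> s0
s0 --x--> s3
s3 --x--> s1
s1 --x--> s2
s2 --y--> s0
End in state s0, which is not an accepting state.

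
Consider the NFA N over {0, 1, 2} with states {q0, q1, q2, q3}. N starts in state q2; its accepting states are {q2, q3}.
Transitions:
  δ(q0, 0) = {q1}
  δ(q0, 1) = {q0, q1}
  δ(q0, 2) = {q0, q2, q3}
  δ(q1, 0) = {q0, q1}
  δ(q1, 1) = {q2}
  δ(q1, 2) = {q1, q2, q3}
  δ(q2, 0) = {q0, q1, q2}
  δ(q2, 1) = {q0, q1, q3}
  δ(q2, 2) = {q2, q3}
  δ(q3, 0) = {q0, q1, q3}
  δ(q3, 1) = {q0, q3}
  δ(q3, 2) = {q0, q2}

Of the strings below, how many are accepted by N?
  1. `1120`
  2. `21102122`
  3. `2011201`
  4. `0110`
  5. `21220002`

`1120`: accepted
`21102122`: accepted
`2011201`: accepted
`0110`: accepted
`21220002`: accepted

5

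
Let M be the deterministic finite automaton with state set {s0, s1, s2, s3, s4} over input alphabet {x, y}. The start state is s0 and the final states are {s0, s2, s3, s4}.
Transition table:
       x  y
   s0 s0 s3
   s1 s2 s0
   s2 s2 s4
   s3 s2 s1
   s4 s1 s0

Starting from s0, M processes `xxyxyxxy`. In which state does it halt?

s4

s0 --x--> s0
s0 --x--> s0
s0 --y--> s3
s3 --x--> s2
s2 --y--> s4
s4 --x--> s1
s1 --x--> s2
s2 --y--> s4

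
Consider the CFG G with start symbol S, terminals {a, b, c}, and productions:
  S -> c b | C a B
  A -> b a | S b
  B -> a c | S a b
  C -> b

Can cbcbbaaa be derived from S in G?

no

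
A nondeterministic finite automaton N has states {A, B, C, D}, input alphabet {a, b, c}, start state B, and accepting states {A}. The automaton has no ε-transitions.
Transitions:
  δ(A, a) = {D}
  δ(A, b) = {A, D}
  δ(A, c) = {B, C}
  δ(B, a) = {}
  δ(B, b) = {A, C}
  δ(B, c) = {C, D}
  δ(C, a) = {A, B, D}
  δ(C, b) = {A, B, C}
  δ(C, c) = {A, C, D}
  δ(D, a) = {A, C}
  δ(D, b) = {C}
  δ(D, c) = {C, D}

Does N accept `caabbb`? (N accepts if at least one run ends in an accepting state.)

Start: {B}
read c: {C, D}
read a: {A, B, C, D}
read a: {A, B, C, D}
read b: {A, B, C, D}
read b: {A, B, C, D}
read b: {A, B, C, D}
Reachable ∩ accepting = {A} — nonempty.

accepted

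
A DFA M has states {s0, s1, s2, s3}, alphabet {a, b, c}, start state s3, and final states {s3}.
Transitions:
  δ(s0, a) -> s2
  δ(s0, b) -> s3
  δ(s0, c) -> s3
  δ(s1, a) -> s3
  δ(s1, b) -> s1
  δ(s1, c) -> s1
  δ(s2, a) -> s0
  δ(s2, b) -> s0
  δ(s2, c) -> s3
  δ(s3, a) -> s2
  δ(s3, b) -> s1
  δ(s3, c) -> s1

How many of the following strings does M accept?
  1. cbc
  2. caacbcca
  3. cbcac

1

cbc: rejected
caacbcca: accepted
cbcac: rejected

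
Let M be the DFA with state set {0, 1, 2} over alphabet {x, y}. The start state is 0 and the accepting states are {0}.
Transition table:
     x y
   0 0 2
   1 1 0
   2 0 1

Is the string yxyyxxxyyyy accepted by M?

0 --y--> 2
2 --x--> 0
0 --y--> 2
2 --y--> 1
1 --x--> 1
1 --x--> 1
1 --x--> 1
1 --y--> 0
0 --y--> 2
2 --y--> 1
1 --y--> 0
End in state 0, which is an accepting state.

accepted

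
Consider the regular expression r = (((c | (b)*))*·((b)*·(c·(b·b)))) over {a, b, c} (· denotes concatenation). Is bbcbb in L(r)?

yes

Split as ε·bbcbb: ((c|(b)*))* matches ε and ((b)*·(c·(b·b))) matches bbcbb.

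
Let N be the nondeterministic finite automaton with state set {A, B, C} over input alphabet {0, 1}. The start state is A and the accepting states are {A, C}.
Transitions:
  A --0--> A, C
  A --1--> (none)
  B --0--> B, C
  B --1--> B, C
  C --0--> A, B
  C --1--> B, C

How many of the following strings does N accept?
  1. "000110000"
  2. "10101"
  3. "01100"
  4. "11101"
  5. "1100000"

"000110000": accepted
"10101": rejected
"01100": accepted
"11101": rejected
"1100000": rejected

2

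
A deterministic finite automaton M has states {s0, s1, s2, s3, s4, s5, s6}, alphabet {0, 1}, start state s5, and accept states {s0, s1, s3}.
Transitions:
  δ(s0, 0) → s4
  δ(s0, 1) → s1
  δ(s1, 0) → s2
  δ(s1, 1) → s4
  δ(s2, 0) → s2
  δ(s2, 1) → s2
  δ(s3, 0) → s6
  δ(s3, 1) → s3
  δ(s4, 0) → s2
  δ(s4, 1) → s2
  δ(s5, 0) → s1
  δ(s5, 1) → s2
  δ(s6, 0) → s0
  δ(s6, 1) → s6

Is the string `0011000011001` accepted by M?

rejected

s5 --0--> s1
s1 --0--> s2
s2 --1--> s2
s2 --1--> s2
s2 --0--> s2
s2 --0--> s2
s2 --0--> s2
s2 --0--> s2
s2 --1--> s2
s2 --1--> s2
s2 --0--> s2
s2 --0--> s2
s2 --1--> s2
End in state s2, which is not an accepting state.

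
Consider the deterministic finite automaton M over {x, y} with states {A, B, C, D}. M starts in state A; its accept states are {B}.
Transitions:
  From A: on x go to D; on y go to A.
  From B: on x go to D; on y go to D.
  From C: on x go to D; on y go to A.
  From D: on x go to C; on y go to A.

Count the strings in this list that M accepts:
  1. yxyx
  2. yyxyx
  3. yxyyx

yxyx: rejected
yyxyx: rejected
yxyyx: rejected

0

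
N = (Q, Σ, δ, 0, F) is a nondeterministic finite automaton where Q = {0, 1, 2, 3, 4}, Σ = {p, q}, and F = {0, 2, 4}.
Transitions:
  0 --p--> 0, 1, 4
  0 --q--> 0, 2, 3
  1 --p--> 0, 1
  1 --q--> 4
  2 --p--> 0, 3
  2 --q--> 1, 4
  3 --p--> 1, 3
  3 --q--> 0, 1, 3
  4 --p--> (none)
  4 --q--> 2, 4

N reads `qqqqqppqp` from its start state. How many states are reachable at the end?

Start: {0}
read q: {0, 2, 3}
read q: {0, 1, 2, 3, 4}
read q: {0, 1, 2, 3, 4}
read q: {0, 1, 2, 3, 4}
read q: {0, 1, 2, 3, 4}
read p: {0, 1, 3, 4}
read p: {0, 1, 3, 4}
read q: {0, 1, 2, 3, 4}
read p: {0, 1, 3, 4}
Final reachable set {0, 1, 3, 4} has 4 states.

4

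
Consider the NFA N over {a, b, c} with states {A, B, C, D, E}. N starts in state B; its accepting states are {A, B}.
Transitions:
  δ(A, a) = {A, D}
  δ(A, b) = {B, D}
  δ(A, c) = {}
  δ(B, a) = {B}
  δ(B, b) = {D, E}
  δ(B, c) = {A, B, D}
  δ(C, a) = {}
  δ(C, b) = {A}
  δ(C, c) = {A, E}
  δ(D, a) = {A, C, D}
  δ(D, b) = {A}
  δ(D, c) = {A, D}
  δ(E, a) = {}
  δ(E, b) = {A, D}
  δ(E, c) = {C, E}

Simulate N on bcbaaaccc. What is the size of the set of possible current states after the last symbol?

5

Start: {B}
read b: {D, E}
read c: {A, C, D, E}
read b: {A, B, D}
read a: {A, B, C, D}
read a: {A, B, C, D}
read a: {A, B, C, D}
read c: {A, B, D, E}
read c: {A, B, C, D, E}
read c: {A, B, C, D, E}
Final reachable set {A, B, C, D, E} has 5 states.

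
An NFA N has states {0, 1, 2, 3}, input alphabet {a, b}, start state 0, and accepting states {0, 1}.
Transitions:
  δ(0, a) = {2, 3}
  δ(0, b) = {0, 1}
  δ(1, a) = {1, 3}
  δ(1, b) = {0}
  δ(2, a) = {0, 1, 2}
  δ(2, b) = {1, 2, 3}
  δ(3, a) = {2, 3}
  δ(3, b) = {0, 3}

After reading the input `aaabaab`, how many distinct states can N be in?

Start: {0}
read a: {2, 3}
read a: {0, 1, 2, 3}
read a: {0, 1, 2, 3}
read b: {0, 1, 2, 3}
read a: {0, 1, 2, 3}
read a: {0, 1, 2, 3}
read b: {0, 1, 2, 3}
Final reachable set {0, 1, 2, 3} has 4 states.

4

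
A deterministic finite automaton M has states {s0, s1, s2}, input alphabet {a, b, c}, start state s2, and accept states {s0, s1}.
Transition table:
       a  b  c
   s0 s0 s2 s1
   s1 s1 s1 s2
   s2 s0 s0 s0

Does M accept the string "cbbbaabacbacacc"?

rejected

s2 --c--> s0
s0 --b--> s2
s2 --b--> s0
s0 --b--> s2
s2 --a--> s0
s0 --a--> s0
s0 --b--> s2
s2 --a--> s0
s0 --c--> s1
s1 --b--> s1
s1 --a--> s1
s1 --c--> s2
s2 --a--> s0
s0 --c--> s1
s1 --c--> s2
End in state s2, which is not an accepting state.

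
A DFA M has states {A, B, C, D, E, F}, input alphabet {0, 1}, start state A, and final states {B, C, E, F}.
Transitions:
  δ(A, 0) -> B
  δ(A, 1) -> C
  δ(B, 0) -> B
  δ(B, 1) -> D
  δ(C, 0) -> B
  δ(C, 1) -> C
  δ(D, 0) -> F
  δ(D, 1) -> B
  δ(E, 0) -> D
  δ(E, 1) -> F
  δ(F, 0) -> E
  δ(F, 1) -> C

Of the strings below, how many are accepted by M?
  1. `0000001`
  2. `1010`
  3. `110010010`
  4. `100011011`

`0000001`: rejected
`1010`: accepted
`110010010`: accepted
`100011011`: accepted

3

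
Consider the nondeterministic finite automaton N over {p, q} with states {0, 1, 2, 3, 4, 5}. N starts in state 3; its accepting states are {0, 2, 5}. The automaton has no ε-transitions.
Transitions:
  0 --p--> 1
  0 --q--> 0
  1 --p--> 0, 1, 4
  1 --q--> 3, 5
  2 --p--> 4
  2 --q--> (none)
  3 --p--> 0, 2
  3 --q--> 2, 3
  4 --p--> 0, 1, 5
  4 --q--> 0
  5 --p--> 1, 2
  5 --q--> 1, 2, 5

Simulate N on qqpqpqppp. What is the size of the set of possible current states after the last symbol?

4

Start: {3}
read q: {2, 3}
read q: {2, 3}
read p: {0, 2, 4}
read q: {0}
read p: {1}
read q: {3, 5}
read p: {0, 1, 2}
read p: {0, 1, 4}
read p: {0, 1, 4, 5}
Final reachable set {0, 1, 4, 5} has 4 states.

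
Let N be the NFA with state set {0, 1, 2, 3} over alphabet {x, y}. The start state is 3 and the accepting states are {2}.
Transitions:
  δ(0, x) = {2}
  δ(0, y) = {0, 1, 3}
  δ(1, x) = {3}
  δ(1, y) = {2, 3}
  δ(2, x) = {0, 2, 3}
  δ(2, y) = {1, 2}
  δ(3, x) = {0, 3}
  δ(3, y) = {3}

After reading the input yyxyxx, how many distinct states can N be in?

3

Start: {3}
read y: {3}
read y: {3}
read x: {0, 3}
read y: {0, 1, 3}
read x: {0, 2, 3}
read x: {0, 2, 3}
Final reachable set {0, 2, 3} has 3 states.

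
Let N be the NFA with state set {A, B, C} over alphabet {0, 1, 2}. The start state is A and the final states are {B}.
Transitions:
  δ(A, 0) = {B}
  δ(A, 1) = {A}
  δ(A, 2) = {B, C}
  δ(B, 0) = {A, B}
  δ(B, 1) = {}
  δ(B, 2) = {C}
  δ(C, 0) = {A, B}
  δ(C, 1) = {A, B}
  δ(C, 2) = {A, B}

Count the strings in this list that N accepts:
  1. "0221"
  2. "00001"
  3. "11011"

"0221": rejected
"00001": rejected
"11011": rejected

0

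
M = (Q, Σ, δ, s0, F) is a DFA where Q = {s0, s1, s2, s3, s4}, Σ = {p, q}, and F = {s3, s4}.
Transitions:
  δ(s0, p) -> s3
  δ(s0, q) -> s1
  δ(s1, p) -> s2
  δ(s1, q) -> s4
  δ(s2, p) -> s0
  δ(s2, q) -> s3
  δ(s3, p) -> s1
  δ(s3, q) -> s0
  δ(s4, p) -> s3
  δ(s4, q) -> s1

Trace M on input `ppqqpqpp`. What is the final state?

s2

s0 --p--> s3
s3 --p--> s1
s1 --q--> s4
s4 --q--> s1
s1 --p--> s2
s2 --q--> s3
s3 --p--> s1
s1 --p--> s2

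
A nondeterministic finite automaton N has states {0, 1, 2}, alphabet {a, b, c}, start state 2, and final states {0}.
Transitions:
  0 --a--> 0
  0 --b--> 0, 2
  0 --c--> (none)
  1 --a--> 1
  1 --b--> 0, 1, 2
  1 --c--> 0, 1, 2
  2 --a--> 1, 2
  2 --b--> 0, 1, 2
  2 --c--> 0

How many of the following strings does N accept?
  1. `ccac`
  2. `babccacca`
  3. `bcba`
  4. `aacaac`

3

`ccac`: rejected
`babccacca`: accepted
`bcba`: accepted
`aacaac`: accepted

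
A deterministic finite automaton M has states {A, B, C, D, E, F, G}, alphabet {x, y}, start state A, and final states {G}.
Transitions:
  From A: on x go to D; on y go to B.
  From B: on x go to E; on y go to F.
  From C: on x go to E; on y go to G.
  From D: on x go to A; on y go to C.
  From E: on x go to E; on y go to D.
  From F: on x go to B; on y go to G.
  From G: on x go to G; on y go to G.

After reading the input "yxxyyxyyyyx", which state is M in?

A --y--> B
B --x--> E
E --x--> E
E --y--> D
D --y--> C
C --x--> E
E --y--> D
D --y--> C
C --y--> G
G --y--> G
G --x--> G

G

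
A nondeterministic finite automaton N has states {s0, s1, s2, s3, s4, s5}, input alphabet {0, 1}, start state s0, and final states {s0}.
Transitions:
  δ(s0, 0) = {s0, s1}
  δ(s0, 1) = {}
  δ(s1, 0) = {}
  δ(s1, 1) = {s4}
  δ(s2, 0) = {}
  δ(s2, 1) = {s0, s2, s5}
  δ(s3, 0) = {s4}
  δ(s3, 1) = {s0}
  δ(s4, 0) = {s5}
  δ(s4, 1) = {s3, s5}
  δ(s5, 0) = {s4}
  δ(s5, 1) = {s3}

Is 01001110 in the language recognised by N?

Start: {s0}
read 0: {s0, s1}
read 1: {s4}
read 0: {s5}
read 0: {s4}
read 1: {s3, s5}
read 1: {s0, s3}
read 1: {s0}
read 0: {s0, s1}
Reachable ∩ accepting = {s0} — nonempty.

accepted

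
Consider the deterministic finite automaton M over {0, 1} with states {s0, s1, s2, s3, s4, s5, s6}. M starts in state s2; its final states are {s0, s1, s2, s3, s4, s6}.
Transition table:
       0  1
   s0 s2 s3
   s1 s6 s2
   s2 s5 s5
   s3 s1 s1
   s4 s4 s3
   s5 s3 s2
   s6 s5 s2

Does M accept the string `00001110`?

s2 --0--> s5
s5 --0--> s3
s3 --0--> s1
s1 --0--> s6
s6 --1--> s2
s2 --1--> s5
s5 --1--> s2
s2 --0--> s5
End in state s5, which is not an accepting state.

rejected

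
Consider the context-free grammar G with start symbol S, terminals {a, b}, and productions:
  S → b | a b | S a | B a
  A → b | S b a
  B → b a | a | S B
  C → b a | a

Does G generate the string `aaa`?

yes

S ⇒ Sa ⇒ Baa ⇒ aaa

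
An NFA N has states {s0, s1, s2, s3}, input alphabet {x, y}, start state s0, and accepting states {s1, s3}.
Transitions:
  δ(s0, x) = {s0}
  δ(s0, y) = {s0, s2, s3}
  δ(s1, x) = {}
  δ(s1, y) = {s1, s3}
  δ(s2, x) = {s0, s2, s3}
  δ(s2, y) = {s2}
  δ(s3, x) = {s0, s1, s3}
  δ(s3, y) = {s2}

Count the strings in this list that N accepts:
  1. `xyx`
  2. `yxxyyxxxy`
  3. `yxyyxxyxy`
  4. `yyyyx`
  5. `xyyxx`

`xyx`: accepted
`yxxyyxxxy`: accepted
`yxyyxxyxy`: accepted
`yyyyx`: accepted
`xyyxx`: accepted

5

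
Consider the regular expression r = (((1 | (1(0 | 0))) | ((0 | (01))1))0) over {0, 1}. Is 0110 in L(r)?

yes

Split as 011·0: ((1|(1(0|0)))|((0|(01))1)) matches 011 and 0 matches 0.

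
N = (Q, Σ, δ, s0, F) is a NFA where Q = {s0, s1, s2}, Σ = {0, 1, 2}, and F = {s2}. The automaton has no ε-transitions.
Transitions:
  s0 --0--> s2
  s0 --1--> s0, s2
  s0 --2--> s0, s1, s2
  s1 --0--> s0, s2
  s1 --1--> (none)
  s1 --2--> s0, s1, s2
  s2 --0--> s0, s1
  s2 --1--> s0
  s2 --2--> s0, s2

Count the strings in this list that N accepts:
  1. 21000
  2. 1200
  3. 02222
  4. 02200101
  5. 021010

5

21000: accepted
1200: accepted
02222: accepted
02200101: accepted
021010: accepted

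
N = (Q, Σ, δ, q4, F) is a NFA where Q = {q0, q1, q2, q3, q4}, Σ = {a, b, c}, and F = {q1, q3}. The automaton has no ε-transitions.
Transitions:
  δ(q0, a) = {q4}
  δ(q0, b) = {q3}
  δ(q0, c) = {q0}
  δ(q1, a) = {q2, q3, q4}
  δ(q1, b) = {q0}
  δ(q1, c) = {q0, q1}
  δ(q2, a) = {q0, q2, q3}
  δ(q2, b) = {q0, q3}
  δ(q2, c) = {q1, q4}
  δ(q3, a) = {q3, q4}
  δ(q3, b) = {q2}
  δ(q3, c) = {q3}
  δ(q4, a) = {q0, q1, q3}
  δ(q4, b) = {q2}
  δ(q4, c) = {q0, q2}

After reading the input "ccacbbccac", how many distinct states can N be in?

Start: {q4}
read c: {q0, q2}
read c: {q0, q1, q4}
read a: {q0, q1, q2, q3, q4}
read c: {q0, q1, q2, q3, q4}
read b: {q0, q2, q3}
read b: {q0, q2, q3}
read c: {q0, q1, q3, q4}
read c: {q0, q1, q2, q3}
read a: {q0, q2, q3, q4}
read c: {q0, q1, q2, q3, q4}
Final reachable set {q0, q1, q2, q3, q4} has 5 states.

5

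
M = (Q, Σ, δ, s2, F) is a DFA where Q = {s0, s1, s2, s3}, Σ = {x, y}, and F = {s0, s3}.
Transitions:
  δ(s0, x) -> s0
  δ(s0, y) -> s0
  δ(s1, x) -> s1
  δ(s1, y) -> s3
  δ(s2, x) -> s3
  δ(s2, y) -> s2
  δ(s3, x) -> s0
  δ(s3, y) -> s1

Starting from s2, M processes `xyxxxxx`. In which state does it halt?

s2 --x--> s3
s3 --y--> s1
s1 --x--> s1
s1 --x--> s1
s1 --x--> s1
s1 --x--> s1
s1 --x--> s1

s1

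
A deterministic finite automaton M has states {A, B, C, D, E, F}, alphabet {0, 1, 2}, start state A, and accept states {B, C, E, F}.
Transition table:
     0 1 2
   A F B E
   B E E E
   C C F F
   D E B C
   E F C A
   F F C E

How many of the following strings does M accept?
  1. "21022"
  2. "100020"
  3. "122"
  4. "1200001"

3

"21022": accepted
"100020": accepted
"122": rejected
"1200001": accepted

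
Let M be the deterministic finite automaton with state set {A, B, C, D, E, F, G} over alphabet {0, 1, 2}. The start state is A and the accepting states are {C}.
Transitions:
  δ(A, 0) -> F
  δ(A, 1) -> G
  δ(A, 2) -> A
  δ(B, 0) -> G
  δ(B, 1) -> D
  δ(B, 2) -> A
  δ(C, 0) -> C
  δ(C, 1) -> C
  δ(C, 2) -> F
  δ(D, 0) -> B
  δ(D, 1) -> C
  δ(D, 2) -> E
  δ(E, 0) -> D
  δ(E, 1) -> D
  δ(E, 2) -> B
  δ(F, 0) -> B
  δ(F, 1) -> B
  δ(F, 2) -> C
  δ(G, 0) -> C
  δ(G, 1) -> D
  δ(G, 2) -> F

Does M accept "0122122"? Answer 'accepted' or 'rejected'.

A --0--> F
F --1--> B
B --2--> A
A --2--> A
A --1--> G
G --2--> F
F --2--> C
End in state C, which is an accepting state.

accepted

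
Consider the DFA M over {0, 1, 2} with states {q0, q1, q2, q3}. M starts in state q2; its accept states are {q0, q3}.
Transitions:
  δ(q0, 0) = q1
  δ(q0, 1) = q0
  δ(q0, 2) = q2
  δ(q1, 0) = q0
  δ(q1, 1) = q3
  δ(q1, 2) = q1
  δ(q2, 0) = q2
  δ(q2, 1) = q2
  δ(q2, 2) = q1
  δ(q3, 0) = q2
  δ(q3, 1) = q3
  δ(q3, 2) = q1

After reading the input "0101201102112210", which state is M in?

q2

q2 --0--> q2
q2 --1--> q2
q2 --0--> q2
q2 --1--> q2
q2 --2--> q1
q1 --0--> q0
q0 --1--> q0
q0 --1--> q0
q0 --0--> q1
q1 --2--> q1
q1 --1--> q3
q3 --1--> q3
q3 --2--> q1
q1 --2--> q1
q1 --1--> q3
q3 --0--> q2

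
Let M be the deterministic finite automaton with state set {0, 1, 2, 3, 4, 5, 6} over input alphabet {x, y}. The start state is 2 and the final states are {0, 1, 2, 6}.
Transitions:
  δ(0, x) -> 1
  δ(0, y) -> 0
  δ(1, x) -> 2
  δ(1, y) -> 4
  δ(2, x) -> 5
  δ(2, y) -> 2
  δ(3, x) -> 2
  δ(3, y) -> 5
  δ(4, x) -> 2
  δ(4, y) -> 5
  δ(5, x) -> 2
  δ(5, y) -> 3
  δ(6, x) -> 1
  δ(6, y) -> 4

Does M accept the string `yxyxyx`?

rejected

2 --y--> 2
2 --x--> 5
5 --y--> 3
3 --x--> 2
2 --y--> 2
2 --x--> 5
End in state 5, which is not an accepting state.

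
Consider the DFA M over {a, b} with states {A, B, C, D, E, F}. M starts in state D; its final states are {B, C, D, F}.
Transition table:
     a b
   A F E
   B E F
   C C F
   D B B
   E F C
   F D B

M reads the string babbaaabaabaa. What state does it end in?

B

D --b--> B
B --a--> E
E --b--> C
C --b--> F
F --a--> D
D --a--> B
B --a--> E
E --b--> C
C --a--> C
C --a--> C
C --b--> F
F --a--> D
D --a--> B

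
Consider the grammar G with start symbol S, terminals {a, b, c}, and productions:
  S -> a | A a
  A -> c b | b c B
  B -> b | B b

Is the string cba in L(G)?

S ⇒ Aa ⇒ cba

yes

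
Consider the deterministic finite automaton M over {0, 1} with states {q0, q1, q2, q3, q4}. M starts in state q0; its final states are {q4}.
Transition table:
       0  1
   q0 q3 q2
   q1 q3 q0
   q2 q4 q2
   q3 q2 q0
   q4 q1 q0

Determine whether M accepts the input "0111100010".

rejected

q0 --0--> q3
q3 --1--> q0
q0 --1--> q2
q2 --1--> q2
q2 --1--> q2
q2 --0--> q4
q4 --0--> q1
q1 --0--> q3
q3 --1--> q0
q0 --0--> q3
End in state q3, which is not an accepting state.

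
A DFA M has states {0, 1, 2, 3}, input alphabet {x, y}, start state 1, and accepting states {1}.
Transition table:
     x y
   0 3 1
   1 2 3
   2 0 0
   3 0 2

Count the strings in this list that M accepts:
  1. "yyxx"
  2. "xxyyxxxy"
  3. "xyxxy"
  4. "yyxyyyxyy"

"yyxx": rejected
"xxyyxxxy": accepted
"xyxxy": accepted
"yyxyyyxyy": rejected

2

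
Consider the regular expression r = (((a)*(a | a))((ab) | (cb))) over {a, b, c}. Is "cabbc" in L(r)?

no

No split of cabbc into u·v has ((a)*(a|a)) matching u and ((ab)|(cb)) matching v.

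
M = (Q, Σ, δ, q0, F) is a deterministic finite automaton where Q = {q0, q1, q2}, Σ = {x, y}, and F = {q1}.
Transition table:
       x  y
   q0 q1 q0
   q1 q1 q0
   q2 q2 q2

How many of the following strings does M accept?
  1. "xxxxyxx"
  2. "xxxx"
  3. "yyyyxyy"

2

"xxxxyxx": accepted
"xxxx": accepted
"yyyyxyy": rejected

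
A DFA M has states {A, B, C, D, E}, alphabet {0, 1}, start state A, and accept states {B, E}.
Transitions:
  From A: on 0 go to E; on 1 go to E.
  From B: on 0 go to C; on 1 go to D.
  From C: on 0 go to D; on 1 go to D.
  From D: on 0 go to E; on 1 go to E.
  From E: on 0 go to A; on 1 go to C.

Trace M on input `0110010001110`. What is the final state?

A --0--> E
E --1--> C
C --1--> D
D --0--> E
E --0--> A
A --1--> E
E --0--> A
A --0--> E
E --0--> A
A --1--> E
E --1--> C
C --1--> D
D --0--> E

E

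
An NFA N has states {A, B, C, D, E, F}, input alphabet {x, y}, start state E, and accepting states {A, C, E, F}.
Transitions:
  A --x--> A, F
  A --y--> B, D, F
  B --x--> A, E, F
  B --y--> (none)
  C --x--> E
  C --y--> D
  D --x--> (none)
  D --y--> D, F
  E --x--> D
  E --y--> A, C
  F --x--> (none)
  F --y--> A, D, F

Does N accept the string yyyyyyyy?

accepted

Start: {E}
read y: {A, C}
read y: {B, D, F}
read y: {A, D, F}
read y: {A, B, D, F}
read y: {A, B, D, F}
read y: {A, B, D, F}
read y: {A, B, D, F}
read y: {A, B, D, F}
Reachable ∩ accepting = {A, F} — nonempty.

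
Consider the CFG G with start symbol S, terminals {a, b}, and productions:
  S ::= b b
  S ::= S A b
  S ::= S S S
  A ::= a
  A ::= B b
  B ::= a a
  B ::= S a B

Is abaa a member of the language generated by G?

no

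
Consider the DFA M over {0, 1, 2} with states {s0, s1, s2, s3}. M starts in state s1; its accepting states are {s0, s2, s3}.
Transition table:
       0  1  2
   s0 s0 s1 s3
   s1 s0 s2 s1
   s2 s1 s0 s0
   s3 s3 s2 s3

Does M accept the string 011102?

s1 --0--> s0
s0 --1--> s1
s1 --1--> s2
s2 --1--> s0
s0 --0--> s0
s0 --2--> s3
End in state s3, which is an accepting state.

accepted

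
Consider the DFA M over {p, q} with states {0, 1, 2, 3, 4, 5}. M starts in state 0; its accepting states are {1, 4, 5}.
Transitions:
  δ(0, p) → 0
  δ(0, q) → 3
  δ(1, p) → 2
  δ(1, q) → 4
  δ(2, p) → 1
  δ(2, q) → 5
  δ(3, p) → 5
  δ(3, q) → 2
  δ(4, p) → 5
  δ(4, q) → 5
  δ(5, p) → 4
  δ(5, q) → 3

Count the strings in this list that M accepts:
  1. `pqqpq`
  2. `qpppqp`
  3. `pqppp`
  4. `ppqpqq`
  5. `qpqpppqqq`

`pqqpq`: accepted
`qpppqp`: accepted
`pqppp`: accepted
`ppqpqq`: rejected
`qpqpppqqq`: accepted

4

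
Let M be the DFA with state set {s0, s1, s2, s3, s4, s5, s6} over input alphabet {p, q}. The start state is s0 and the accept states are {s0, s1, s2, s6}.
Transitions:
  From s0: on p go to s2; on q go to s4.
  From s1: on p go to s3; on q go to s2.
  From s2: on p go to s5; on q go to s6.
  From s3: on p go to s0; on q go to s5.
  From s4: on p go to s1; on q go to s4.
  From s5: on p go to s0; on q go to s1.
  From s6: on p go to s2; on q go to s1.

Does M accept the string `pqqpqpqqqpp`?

rejected

s0 --p--> s2
s2 --q--> s6
s6 --q--> s1
s1 --p--> s3
s3 --q--> s5
s5 --p--> s0
s0 --q--> s4
s4 --q--> s4
s4 --q--> s4
s4 --p--> s1
s1 --p--> s3
End in state s3, which is not an accepting state.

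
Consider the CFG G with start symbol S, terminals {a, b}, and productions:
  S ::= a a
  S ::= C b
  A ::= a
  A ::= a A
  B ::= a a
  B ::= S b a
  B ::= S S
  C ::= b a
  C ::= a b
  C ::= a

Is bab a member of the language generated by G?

S ⇒ Cb ⇒ bab

yes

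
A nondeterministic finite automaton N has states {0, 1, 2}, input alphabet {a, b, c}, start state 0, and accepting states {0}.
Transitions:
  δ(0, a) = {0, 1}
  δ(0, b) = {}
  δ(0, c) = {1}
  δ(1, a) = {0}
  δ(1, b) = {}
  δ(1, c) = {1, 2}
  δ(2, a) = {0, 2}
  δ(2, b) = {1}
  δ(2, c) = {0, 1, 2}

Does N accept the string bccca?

Start: {0}
read b: {}
The reachable set is empty and stays empty for the remaining 4 symbols.
Reachable ∩ accepting = {} — empty.

rejected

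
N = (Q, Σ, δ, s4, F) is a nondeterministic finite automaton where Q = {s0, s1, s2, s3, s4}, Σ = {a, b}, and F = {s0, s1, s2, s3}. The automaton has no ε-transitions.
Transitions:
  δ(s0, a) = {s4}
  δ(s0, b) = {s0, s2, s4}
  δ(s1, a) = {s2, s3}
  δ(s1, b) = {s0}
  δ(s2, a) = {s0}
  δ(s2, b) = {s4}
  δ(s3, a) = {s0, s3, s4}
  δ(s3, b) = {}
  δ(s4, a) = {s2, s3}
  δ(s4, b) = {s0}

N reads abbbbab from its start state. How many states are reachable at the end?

Start: {s4}
read a: {s2, s3}
read b: {s4}
read b: {s0}
read b: {s0, s2, s4}
read b: {s0, s2, s4}
read a: {s0, s2, s3, s4}
read b: {s0, s2, s4}
Final reachable set {s0, s2, s4} has 3 states.

3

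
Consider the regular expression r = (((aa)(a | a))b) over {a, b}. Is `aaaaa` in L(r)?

no

No split of aaaaa into u·v has ((aa)(a|a)) matching u and b matching v.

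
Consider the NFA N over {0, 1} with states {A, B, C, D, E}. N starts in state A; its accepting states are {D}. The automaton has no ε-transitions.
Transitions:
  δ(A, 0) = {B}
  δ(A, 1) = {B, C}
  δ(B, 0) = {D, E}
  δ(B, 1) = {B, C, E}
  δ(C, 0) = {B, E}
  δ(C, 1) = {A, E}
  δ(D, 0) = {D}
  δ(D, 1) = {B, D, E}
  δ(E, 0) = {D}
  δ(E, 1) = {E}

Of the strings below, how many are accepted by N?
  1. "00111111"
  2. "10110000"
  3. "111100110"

"00111111": accepted
"10110000": accepted
"111100110": accepted

3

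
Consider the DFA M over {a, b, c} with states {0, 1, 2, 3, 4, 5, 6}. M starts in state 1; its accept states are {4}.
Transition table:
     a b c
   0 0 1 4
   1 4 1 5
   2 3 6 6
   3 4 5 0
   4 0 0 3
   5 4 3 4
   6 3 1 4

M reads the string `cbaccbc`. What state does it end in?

5

1 --c--> 5
5 --b--> 3
3 --a--> 4
4 --c--> 3
3 --c--> 0
0 --b--> 1
1 --c--> 5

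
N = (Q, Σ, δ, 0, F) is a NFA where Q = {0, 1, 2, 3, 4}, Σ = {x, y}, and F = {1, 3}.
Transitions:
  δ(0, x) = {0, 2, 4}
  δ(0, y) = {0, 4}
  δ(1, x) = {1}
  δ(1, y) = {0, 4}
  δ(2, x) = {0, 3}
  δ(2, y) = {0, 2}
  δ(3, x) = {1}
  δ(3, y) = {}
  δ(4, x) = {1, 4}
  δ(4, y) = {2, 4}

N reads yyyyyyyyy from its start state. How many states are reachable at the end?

Start: {0}
read y: {0, 4}
read y: {0, 2, 4}
read y: {0, 2, 4}
read y: {0, 2, 4}
read y: {0, 2, 4}
read y: {0, 2, 4}
read y: {0, 2, 4}
read y: {0, 2, 4}
read y: {0, 2, 4}
Final reachable set {0, 2, 4} has 3 states.

3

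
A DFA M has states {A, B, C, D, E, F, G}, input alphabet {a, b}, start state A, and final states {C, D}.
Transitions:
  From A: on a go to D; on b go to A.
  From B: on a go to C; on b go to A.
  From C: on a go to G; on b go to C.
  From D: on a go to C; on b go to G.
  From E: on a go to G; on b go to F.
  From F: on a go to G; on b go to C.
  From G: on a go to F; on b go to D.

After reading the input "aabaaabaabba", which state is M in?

F

A --a--> D
D --a--> C
C --b--> C
C --a--> G
G --a--> F
F --a--> G
G --b--> D
D --a--> C
C --a--> G
G --b--> D
D --b--> G
G --a--> F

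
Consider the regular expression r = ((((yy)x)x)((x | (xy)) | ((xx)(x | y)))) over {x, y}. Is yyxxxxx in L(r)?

yes

Split as yyxx·xxx: (((yy)x)x) matches yyxx and ((x|(xy))|((xx)(x|y))) matches xxx.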